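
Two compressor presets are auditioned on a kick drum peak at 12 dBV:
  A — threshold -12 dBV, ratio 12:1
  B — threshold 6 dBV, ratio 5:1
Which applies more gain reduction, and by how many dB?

A, by 17.2 dB

A: 24 dB over, compressed to 2 dB over, so 22 dB of GR.
B: 6 dB over, compressed to 1.2 dB over, so 4.8 dB of GR.
A applies 17.2 dB more gain reduction.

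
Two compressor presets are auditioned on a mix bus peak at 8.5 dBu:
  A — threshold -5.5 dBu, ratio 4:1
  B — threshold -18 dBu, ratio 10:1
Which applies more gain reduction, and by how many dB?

B, by 13.35 dB

A: overshoot 14 dB → output overshoot 3.5 dB → GR 10.5 dB.
B: overshoot 26.5 dB → output overshoot 2.65 dB → GR 23.85 dB.
B applies 13.35 dB more gain reduction.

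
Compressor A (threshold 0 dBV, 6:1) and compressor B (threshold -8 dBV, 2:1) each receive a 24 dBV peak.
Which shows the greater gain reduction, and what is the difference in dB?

A, by 4 dB

A: overshoot 24 dB → output overshoot 4 dB → GR 20 dB.
B: overshoot 32 dB → output overshoot 16 dB → GR 16 dB.
Difference: 4 dB in favour of A.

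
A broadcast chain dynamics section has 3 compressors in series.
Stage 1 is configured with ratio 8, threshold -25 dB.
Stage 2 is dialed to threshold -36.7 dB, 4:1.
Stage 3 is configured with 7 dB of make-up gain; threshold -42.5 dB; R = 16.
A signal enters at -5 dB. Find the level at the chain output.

-34.915625 dB

Stage 1: overshoot 20 dB → 20/8 = 2.5 dB → -22.5 dB.
Stage 2: -22.5 dB is 14.2 dB over -36.7 dB; at 4:1 that becomes 3.55 dB over, giving -33.15 dB.
Stage 3: overshoot 9.35 dB → 9.35/16 = 0.584375 dB → -41.915625 dB; +7 dB make-up → -34.915625 dB.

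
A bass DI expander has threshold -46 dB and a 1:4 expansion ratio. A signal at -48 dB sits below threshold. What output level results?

-54 dB

The input is 2 dB below the -46 dB threshold.
A 1:4 expander multiplies undershoot by 4: 2 × 4 = 8 dB below threshold.
Output = -46 − 8 = -54 dB.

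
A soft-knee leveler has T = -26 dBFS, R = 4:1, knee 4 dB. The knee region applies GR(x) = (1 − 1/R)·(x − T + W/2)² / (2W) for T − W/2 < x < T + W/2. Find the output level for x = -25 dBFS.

x − T + W/2 = -25 − (-26) + 2 = 3.
GR = (1 − 1/4) × 3² / 8 = 0.75 × 9 / 8 = 0.84375 dB.
Output = -25 − 0.84375 = -25.84375 dBFS.

-25.84375 dBFS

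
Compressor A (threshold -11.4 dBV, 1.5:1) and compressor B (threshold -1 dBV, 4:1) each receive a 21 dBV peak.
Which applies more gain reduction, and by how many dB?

B, by 5.7 dB

A: overshoot 32.4 dB → output overshoot 21.6 dB → GR 10.8 dB.
B: overshoot 22 dB → output overshoot 5.5 dB → GR 16.5 dB.
Difference: 5.7 dB in favour of B.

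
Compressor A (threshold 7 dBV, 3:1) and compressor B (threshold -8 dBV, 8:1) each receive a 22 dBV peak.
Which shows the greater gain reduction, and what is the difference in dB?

B, by 16.25 dB

A: GR = 15 − 15/3 = 10 dB.
B: GR = 30 − 30/8 = 26.25 dB.
B applies 16.25 dB more gain reduction.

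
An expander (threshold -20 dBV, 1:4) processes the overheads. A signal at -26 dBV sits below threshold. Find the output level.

-44 dBV

Below threshold, a 1:4 expander applies gain = (4−1)×(T − x) of attenuation.
(4−1) × 6 = 18 dB, so output = -26 − 18 = -44 dBV.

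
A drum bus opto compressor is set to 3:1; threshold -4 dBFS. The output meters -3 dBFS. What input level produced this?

The compressed level sits -3 − (-4) = 1 dB over threshold.
Input overshoot = R × output overshoot = 3 dB → input = -4 + 3 = -1 dBFS.

-1 dBFS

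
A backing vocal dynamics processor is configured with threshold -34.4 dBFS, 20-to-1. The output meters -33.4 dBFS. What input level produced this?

That's 1 dB above the -34.4 dBFS threshold.
Before 20:1 compression the overshoot was 1 × 20 = 20 dB, so input = -34.4 + 20 = -14.4 dBFS.

-14.4 dBFS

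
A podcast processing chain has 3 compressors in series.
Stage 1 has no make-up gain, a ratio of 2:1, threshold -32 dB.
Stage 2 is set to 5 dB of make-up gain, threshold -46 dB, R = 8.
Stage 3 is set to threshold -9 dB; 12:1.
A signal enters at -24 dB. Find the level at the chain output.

Stage 1: -24 dB is 8 dB over -32 dB; at 2:1 that becomes 4 dB over, giving -28 dB.
Stage 2: overshoot 18 dB → 18/8 = 2.25 dB → -43.75 dB; +5 dB make-up → -38.75 dB.
Stage 3: below threshold (-38.75 ≤ -9); passes unchanged; output -38.75 dB.

-38.75 dB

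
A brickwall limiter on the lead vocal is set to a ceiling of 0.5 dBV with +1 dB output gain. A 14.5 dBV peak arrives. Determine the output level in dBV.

1.5 dBV

At ∞:1, everything above 0.5 dBV is held at the ceiling.
Output gain then adds 1 dB: 0.5 + 1 = 1.5 dBV.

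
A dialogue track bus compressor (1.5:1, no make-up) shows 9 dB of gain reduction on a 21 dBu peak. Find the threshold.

Gain reduction = 21 − 12 = 9 dB; output overshoot = GR / (R − 1) = 9 / 0.5 = 18 dB.
Threshold = output − output overshoot = 12 − 18 = -6 dBu.

-6 dBu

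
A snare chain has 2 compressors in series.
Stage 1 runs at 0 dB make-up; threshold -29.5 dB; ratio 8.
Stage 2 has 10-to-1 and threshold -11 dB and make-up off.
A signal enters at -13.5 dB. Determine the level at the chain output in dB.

Stage 1: overshoot 16 dB → 16/8 = 2 dB → -27.5 dB.
Stage 2: below threshold (-27.5 ≤ -11); passes unchanged; output -27.5 dB.

-27.5 dB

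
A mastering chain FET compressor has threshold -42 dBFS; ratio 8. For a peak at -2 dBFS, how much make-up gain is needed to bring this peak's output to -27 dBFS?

Without make-up, output = threshold + overshoot/8 = -42 + 5 = -37 dBFS.
Gap to target: 10 dB.

10 dB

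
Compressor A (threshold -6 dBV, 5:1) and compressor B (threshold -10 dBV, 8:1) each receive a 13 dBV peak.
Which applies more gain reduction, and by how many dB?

A: GR = 19 − 19/5 = 15.2 dB.
B: GR = 23 − 23/8 = 20.125 dB.
B reduces 4.925 dB more.

B, by 4.925 dB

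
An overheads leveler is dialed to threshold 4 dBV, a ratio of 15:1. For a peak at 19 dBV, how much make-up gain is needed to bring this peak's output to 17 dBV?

12 dB

The peak compresses to 4 + 15/15 = 5 dBV.
To reach 17 dBV requires 17 − 5 = 12 dB of make-up.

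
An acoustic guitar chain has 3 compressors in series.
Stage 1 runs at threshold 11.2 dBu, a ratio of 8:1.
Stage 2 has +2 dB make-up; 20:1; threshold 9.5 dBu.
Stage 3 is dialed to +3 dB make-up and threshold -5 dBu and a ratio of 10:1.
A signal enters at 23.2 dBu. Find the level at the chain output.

-0.334 dBu

Stage 1: overshoot 12 dB → 12/8 = 1.5 dB → 12.7 dBu.
Stage 2: 12.7 dBu is 3.2 dB over 9.5 dBu; at 20:1 that becomes 0.16 dB over, giving 9.66 dBu; +2 dB make-up → 11.66 dBu.
Stage 3: overshoot 16.66 dB → 16.66/10 = 1.666 dB → -3.334 dBu; +3 dB make-up → -0.334 dBu.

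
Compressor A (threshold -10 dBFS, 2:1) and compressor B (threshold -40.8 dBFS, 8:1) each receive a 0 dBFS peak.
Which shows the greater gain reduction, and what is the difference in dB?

A: GR = 10 − 10/2 = 5 dB.
B: GR = 40.8 − 40.8/8 = 35.7 dB.
B reduces 30.7 dB more.

B, by 30.7 dB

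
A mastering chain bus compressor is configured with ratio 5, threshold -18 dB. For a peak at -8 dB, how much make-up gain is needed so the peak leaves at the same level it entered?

8 dB

Without make-up, output = threshold + overshoot/5 = -18 + 2 = -16 dB.
Gap to target: 8 dB.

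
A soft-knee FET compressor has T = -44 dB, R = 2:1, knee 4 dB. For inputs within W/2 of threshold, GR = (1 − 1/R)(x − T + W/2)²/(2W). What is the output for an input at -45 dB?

-45.0625 dB

x − T + W/2 = -45 − (-44) + 2 = 1.
GR = (1 − 1/2) × 1² / 8 = 0.5 × 1 / 8 = 0.0625 dB.
Output = -45 − 0.0625 = -45.0625 dB.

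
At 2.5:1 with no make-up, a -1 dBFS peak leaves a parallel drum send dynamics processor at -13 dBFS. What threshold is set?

-21 dBFS

Gain reduction = -1 − (-13) = 12 dB; output overshoot = GR / (R − 1) = 12 / 1.5 = 8 dB.
Threshold = output − output overshoot = -13 − 8 = -21 dBFS.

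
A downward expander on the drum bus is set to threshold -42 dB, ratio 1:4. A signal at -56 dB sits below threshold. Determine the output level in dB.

The input is 14 dB below the -42 dB threshold.
A 1:4 expander multiplies undershoot by 4: 14 × 4 = 56 dB below threshold.
Output = -42 − 56 = -98 dB.

-98 dB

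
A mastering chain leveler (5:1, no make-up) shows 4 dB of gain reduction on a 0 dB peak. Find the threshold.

-5 dB

Gain reduction = 0 − (-4) = 4 dB; output overshoot = GR / (R − 1) = 4 / 4 = 1 dB.
Threshold = output − output overshoot = -4 − 1 = -5 dB.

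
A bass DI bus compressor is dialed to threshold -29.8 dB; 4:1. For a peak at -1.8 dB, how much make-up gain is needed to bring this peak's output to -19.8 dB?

The peak compresses to -29.8 + 28/4 = -22.8 dB.
To reach -19.8 dB requires -19.8 − (-22.8) = 3 dB of make-up.

3 dB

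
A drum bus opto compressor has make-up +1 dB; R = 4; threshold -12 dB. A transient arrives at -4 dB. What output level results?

-9 dB

The input is 8 dB above the -12 dB threshold.
The 8 dB excess becomes 2 dB after 4:1 reduction.
That puts the output at -10 dB; make-up adds 1 dB, giving -9 dB.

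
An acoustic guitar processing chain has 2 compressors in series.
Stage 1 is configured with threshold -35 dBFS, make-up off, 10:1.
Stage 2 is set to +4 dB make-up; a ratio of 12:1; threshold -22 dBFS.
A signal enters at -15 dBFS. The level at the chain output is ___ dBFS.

-29 dBFS

Stage 1: overshoot 20 dB → 20/10 = 2 dB → -33 dBFS.
Stage 2: -33 dBFS ≤ -22 dBFS, so stage 2 doesn't engage; make-up brings it to -29 dBFS.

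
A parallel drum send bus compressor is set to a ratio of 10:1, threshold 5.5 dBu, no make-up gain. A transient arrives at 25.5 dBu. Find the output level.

25.5 dBu sits 20 dB over threshold.
At 10:1 the overshoot is divided by 10, leaving 2 dB above threshold.
That puts the output at 7.5 dBu.

7.5 dBu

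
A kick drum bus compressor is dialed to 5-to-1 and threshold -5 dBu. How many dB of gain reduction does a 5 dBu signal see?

5 dBu exceeds the threshold by 10 dB.
At 5:1, output sits 10/5 = 2 dB above threshold.
Gain reduction = 10 − 2 = 8 dB.

8 dB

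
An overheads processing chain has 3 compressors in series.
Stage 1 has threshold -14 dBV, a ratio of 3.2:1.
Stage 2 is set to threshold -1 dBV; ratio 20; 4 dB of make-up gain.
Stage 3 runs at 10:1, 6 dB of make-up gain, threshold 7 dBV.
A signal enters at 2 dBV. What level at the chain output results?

Stage 1: 16 dB above -14 dBV, reduced 3.2:1 to 5 dB above → -9 dBV.
Stage 2: below threshold (-9 ≤ -1); passes unchanged; make-up brings it to -5 dBV.
Stage 3: -5 dBV ≤ 7 dBV, so stage 3 doesn't engage; make-up brings it to 1 dBV.

1 dBV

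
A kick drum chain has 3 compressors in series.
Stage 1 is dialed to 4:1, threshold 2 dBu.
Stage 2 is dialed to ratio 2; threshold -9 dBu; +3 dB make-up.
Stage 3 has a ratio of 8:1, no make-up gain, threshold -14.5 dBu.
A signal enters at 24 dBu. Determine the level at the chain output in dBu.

Stage 1: overshoot 22 dB → 22/4 = 5.5 dB → 7.5 dBu.
Stage 2: 16.5 dB above -9 dBu, reduced 2:1 to 8.25 dB above → -0.75 dBu; +3 dB make-up → 2.25 dBu.
Stage 3: overshoot 16.75 dB → 16.75/8 = 2.09375 dB → -12.40625 dBu.

-12.40625 dBu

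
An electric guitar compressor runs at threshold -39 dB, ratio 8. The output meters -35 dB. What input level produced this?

That's 4 dB above the -39 dB threshold.
Input overshoot = R × output overshoot = 32 dB → input = -39 + 32 = -7 dB.

-7 dB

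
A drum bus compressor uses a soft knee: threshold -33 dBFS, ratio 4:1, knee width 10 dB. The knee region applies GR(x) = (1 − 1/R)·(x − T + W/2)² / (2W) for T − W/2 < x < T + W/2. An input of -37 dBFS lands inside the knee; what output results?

x − T + W/2 = -37 − (-33) + 5 = 1.
GR = (1 − 1/4) × 1² / 20 = 0.75 × 1 / 20 = 0.0375 dB.
Output = -37 − 0.0375 = -37.0375 dBFS.

-37.0375 dBFS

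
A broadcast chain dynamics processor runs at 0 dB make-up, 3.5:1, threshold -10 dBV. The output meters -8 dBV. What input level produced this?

The compressed level sits -8 − (-10) = 2 dB over threshold.
Undo the ratio: input overshoot = 2 × 3.5 = 7 dB, giving input = -3 dBV.

-3 dBV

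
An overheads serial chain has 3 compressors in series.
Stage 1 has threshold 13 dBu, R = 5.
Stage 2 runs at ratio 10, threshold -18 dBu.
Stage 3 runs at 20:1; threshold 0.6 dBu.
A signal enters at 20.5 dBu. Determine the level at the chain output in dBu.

-14.75 dBu

Stage 1: overshoot 7.5 dB → 7.5/5 = 1.5 dB → 14.5 dBu.
Stage 2: 32.5 dB above -18 dBu, reduced 10:1 to 3.25 dB above → -14.75 dBu.
Stage 3: -14.75 dBu ≤ 0.6 dBu, so stage 3 doesn't engage; output -14.75 dBu.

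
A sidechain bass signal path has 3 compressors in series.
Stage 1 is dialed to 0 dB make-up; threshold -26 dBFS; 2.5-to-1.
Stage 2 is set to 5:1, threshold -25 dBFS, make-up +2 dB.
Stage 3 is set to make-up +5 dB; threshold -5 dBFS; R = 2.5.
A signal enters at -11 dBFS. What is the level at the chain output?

Stage 1: overshoot 15 dB → 15/2.5 = 6 dB → -20 dBFS.
Stage 2: 5 dB above -25 dBFS, reduced 5:1 to 1 dB above → -24 dBFS; +2 dB make-up → -22 dBFS.
Stage 3: -22 dBFS is at or below the -5 dBFS threshold — no compression; make-up brings it to -17 dBFS.

-17 dBFS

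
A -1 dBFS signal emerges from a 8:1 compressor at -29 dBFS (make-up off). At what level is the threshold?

Let T be the threshold. Output overshoot = (input overshoot)/R, so -29 − T = (-1 − T)/8.
8·(-29 − T) = -1 − T → 7·T = -232 − (-1) = -231.
T = -231/7 = -33 dBFS.

-33 dBFS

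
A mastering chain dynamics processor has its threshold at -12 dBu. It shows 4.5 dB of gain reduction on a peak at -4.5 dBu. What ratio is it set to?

Input overshoot = -4.5 − (-12) = 7.5 dB.
Output overshoot = 7.5 − 4.5 = 3 dB.
Ratio = input overshoot / output overshoot = 7.5 / 3 = 2.5.

2.5:1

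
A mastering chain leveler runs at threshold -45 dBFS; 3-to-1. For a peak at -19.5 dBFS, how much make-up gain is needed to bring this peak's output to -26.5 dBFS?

Without make-up, output = threshold + overshoot/3 = -45 + 8.5 = -36.5 dBFS.
Gap to target: 10 dB.

10 dB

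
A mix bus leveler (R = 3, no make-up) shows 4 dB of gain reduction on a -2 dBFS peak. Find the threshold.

Gain reduction = -2 − (-6) = 4 dB; output overshoot = GR / (R − 1) = 4 / 2 = 2 dB.
Threshold = output − output overshoot = -6 − 2 = -8 dBFS.

-8 dBFS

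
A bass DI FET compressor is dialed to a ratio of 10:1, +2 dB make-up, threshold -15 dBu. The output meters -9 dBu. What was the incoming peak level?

Before make-up, the level was -9 − 2 = -11 dBu.
Post-compression overshoot = -11 − (-15) = 4 dB.
Before 10:1 compression the overshoot was 4 × 10 = 40 dB, so input = -15 + 40 = 25 dBu.

25 dBu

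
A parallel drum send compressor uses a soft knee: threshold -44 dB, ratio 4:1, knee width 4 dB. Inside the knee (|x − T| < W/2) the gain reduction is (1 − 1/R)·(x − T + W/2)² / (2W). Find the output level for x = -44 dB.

x − T + W/2 = -44 − (-44) + 2 = 2.
GR = (1 − 1/4) × 2² / 8 = 0.75 × 4 / 8 = 0.375 dB.
Output = -44 − 0.375 = -44.375 dB.

-44.375 dB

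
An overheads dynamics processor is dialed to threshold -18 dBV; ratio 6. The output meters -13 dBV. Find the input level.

The compressed level sits -13 − (-18) = 5 dB over threshold.
Input overshoot = R × output overshoot = 30 dB → input = -18 + 30 = 12 dBV.

12 dBV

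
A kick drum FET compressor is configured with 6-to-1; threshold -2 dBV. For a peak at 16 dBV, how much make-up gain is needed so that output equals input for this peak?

The peak compresses to -2 + 18/6 = 1 dBV.
To reach 16 dBV requires 16 − 1 = 15 dB of make-up.

15 dB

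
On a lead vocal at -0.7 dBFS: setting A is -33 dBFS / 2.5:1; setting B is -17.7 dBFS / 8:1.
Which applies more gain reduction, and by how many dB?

A, by 4.505 dB

A: 32.3 dB over, compressed to 12.92 dB over, so 19.38 dB of GR.
B: 17 dB over, compressed to 2.125 dB over, so 14.875 dB of GR.
A applies 4.505 dB more gain reduction.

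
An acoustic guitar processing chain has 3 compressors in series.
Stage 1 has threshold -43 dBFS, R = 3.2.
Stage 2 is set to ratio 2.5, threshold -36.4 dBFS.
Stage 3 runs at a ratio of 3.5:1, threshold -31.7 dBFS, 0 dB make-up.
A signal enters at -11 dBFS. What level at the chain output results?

Stage 1: 32 dB above -43 dBFS, reduced 3.2:1 to 10 dB above → -33 dBFS.
Stage 2: -33 dBFS is 3.4 dB over -36.4 dBFS; at 2.5:1 that becomes 1.36 dB over, giving -35.04 dBFS.
Stage 3: -35.04 dBFS is at or below the -31.7 dBFS threshold — no compression; output -35.04 dBFS.

-35.04 dBFS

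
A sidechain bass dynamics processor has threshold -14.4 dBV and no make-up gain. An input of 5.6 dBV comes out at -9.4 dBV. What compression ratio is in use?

Input overshoot = 5.6 − (-14.4) = 20 dB; output overshoot = -9.4 − (-14.4) = 5 dB.
Ratio = 20 / 5 = 4.

4:1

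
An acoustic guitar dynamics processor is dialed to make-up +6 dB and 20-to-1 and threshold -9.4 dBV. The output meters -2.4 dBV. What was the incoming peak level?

10.6 dBV

Remove make-up: -2.4 − 6 = -8.4 dBV.
Post-compression overshoot = -8.4 − (-9.4) = 1 dB.
Before 20:1 compression the overshoot was 1 × 20 = 20 dB, so input = -9.4 + 20 = 10.6 dBV.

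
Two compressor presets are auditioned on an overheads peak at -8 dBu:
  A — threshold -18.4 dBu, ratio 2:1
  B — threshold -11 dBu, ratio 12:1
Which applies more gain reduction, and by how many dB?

A: GR = 10.4 − 10.4/2 = 5.2 dB.
B: GR = 3 − 3/12 = 2.75 dB.
A applies 2.45 dB more gain reduction.

A, by 2.45 dB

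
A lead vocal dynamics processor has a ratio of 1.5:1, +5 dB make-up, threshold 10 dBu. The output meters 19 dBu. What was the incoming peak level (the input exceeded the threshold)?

Remove make-up: 19 − 5 = 14 dBu.
That's 4 dB above the 10 dBu threshold.
Undo the ratio: input overshoot = 4 × 1.5 = 6 dB, giving input = 16 dBu.

16 dBu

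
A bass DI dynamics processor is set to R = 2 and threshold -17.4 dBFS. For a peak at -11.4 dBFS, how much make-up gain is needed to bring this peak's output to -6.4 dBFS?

8 dB

Without make-up, output = threshold + overshoot/2 = -17.4 + 3 = -14.4 dBFS.
Gap to target: 8 dB.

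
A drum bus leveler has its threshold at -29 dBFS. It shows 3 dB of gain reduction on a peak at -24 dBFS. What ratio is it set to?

2.5:1

Input overshoot = -24 − (-29) = 5 dB.
Output overshoot = 5 − 3 = 2 dB.
Ratio = input overshoot / output overshoot = 5 / 2 = 2.5.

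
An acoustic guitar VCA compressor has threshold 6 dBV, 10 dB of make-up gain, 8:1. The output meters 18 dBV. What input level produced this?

Remove make-up: 18 − 10 = 8 dBV.
The compressed level sits 8 − 6 = 2 dB over threshold.
Before 8:1 compression the overshoot was 2 × 8 = 16 dB, so input = 6 + 16 = 22 dBV.

22 dBV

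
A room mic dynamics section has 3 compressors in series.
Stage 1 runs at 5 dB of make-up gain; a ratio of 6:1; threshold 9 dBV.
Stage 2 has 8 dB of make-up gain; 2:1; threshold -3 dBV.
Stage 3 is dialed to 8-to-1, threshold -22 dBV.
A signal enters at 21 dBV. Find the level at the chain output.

Stage 1: 12 dB above 9 dBV, reduced 6:1 to 2 dB above → 11 dBV; +5 dB make-up → 16 dBV.
Stage 2: 16 dBV is 19 dB over -3 dBV; at 2:1 that becomes 9.5 dB over, giving 6.5 dBV; +8 dB make-up → 14.5 dBV.
Stage 3: overshoot 36.5 dB → 36.5/8 = 4.5625 dB → -17.4375 dBV.

-17.4375 dBV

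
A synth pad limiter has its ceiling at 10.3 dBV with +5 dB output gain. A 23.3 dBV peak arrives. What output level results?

A brickwall limiter is an ∞:1 compressor: any input above the ceiling is clamped to 10.3 dBV.
Output gain then adds 5 dB: 10.3 + 5 = 15.3 dBV.

15.3 dBV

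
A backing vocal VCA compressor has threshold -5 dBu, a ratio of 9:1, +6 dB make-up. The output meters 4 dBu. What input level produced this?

22 dBu

Remove make-up: 4 − 6 = -2 dBu.
That's 3 dB above the -5 dBu threshold.
Undo the ratio: input overshoot = 3 × 9 = 27 dB, giving input = 22 dBu.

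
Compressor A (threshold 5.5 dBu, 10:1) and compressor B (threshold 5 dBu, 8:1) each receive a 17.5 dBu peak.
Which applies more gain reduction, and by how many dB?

A: GR = 12 − 12/10 = 10.8 dB.
B: GR = 12.5 − 12.5/8 = 10.9375 dB.
B reduces 0.1375 dB more.

B, by 0.1375 dB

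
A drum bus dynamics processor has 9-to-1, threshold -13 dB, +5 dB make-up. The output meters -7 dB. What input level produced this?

Before make-up, the level was -7 − 5 = -12 dB.
That's 1 dB above the -13 dB threshold.
Input overshoot = R × output overshoot = 9 dB → input = -13 + 9 = -4 dB.

-4 dB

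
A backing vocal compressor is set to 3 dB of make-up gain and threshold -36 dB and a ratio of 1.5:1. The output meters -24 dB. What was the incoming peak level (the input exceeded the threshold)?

-22.5 dB

Before make-up, the level was -24 − 3 = -27 dB.
The compressed level sits -27 − (-36) = 9 dB over threshold.
Input overshoot = R × output overshoot = 13.5 dB → input = -36 + 13.5 = -22.5 dB.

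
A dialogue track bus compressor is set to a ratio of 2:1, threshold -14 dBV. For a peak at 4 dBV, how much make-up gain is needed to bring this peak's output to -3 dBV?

2 dB

Without make-up, output = threshold + overshoot/2 = -14 + 9 = -5 dBV.
Gap to target: 2 dB.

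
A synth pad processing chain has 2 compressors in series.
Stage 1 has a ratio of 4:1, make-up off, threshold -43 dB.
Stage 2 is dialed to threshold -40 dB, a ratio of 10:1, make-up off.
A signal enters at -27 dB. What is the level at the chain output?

-39.9 dB

Stage 1: 16 dB above -43 dB, reduced 4:1 to 4 dB above → -39 dB.
Stage 2: overshoot 1 dB → 1/10 = 0.1 dB → -39.9 dB.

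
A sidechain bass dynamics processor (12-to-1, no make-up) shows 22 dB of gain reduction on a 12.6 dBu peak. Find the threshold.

Input is 24 dB above T (since output overshoot × R = input overshoot: (-9.4 − T)·12 = 12.6 − T gives T = -11.4 dBu).
Check: -11.4 + (12.6 − (-11.4))/12 = -11.4 + 2 = -9.4 dBu. ✓

-11.4 dBu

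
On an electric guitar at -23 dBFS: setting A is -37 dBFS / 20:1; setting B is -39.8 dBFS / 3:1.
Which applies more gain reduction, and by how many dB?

A: overshoot 14 dB → output overshoot 0.7 dB → GR 13.3 dB.
B: overshoot 16.8 dB → output overshoot 5.6 dB → GR 11.2 dB.
Difference: 2.1 dB in favour of A.

A, by 2.1 dB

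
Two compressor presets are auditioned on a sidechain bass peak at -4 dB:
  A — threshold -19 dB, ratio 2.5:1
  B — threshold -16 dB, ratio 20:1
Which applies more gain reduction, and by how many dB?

A: 15 dB over, compressed to 6 dB over, so 9 dB of GR.
B: 12 dB over, compressed to 0.6 dB over, so 11.4 dB of GR.
B applies 2.4 dB more gain reduction.

B, by 2.4 dB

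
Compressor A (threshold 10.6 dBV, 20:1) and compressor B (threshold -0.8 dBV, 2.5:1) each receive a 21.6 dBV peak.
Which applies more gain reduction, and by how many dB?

A: 11 dB over, compressed to 0.55 dB over, so 10.45 dB of GR.
B: 22.4 dB over, compressed to 8.96 dB over, so 13.44 dB of GR.
B applies 2.99 dB more gain reduction.

B, by 2.99 dB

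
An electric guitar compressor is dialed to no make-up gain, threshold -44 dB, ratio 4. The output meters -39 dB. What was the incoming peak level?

-24 dB

The compressed level sits -39 − (-44) = 5 dB over threshold.
Undo the ratio: input overshoot = 5 × 4 = 20 dB, giving input = -24 dB.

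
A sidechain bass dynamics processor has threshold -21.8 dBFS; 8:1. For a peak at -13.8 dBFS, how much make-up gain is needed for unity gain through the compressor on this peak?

Overshoot 8 dB → 8/8 = 1 dB after compression, so the compressed level is -21.8 + 1 = -20.8 dBFS.
Make-up = target − compressed = -13.8 − (-20.8) = 7 dB.

7 dB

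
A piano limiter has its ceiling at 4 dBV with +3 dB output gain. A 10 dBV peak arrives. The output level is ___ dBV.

A brickwall limiter is an ∞:1 compressor: any input above the ceiling is clamped to 4 dBV.
Output gain then adds 3 dB: 4 + 3 = 7 dBV.

7 dBV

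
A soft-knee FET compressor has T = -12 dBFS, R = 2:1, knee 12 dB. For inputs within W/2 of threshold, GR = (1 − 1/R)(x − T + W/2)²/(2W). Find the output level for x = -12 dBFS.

x − T + W/2 = -12 − (-12) + 6 = 6.
GR = (1 − 1/2) × 6² / 24 = 0.5 × 36 / 24 = 0.75 dB.
Output = -12 − 0.75 = -12.75 dBFS.

-12.75 dBFS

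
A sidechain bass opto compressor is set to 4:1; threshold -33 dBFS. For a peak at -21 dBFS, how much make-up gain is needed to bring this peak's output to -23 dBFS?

Overshoot 12 dB → 12/4 = 3 dB after compression, so the compressed level is -33 + 3 = -30 dBFS.
Make-up = target − compressed = -23 − (-30) = 7 dB.

7 dB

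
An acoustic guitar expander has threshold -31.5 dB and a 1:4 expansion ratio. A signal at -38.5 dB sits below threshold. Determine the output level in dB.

-59.5 dB

Below threshold, a 1:4 expander applies gain = (4−1)×(T − x) of attenuation.
(4−1) × 7 = 21 dB, so output = -38.5 − 21 = -59.5 dB.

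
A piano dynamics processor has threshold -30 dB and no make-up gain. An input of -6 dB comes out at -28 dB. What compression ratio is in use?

Input overshoot = -6 − (-30) = 24 dB; output overshoot = -28 − (-30) = 2 dB.
Ratio = 24 / 2 = 12.

12:1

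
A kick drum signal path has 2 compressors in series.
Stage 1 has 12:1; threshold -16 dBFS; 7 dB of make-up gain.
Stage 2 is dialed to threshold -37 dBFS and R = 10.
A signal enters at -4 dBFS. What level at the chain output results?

Stage 1: 12 dB above -16 dBFS, reduced 12:1 to 1 dB above → -15 dBFS; +7 dB make-up → -8 dBFS.
Stage 2: overshoot 29 dB → 29/10 = 2.9 dB → -34.1 dBFS.

-34.1 dBFS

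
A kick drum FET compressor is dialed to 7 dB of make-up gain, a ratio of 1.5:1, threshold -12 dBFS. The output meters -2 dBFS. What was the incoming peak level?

-7.5 dBFS

Remove make-up: -2 − 7 = -9 dBFS.
That's 3 dB above the -12 dBFS threshold.
Undo the ratio: input overshoot = 3 × 1.5 = 4.5 dB, giving input = -7.5 dBFS.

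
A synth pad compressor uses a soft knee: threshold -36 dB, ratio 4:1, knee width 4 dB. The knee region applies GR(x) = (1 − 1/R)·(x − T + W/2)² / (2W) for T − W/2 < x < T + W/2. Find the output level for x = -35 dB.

-35.84375 dB

x − T + W/2 = -35 − (-36) + 2 = 3.
GR = (1 − 1/4) × 3² / 8 = 0.75 × 9 / 8 = 0.84375 dB.
Output = -35 − 0.84375 = -35.84375 dB.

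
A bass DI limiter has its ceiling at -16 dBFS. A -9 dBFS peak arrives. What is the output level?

-16 dBFS

The limiter clamps the peak to its -16 dBFS ceiling.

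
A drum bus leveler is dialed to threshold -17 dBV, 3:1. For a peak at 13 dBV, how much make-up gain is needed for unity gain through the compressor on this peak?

Overshoot 30 dB → 30/3 = 10 dB after compression, so the compressed level is -17 + 10 = -7 dBV.
Make-up = target − compressed = 13 − (-7) = 20 dB.

20 dB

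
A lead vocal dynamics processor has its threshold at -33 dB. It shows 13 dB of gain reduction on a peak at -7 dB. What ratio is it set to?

2:1

Input overshoot = -7 − (-33) = 26 dB.
Output overshoot = 26 − 13 = 13 dB.
Ratio = input overshoot / output overshoot = 26 / 13 = 2.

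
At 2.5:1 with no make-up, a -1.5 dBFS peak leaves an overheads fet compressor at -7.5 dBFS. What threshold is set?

Input is 10 dB above T (since output overshoot × R = input overshoot: (-7.5 − T)·2.5 = -1.5 − T gives T = -11.5 dBFS).
Check: -11.5 + (-1.5 − (-11.5))/2.5 = -11.5 + 4 = -7.5 dBFS. ✓

-11.5 dBFS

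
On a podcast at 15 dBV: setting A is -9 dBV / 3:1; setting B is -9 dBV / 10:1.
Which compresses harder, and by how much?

B, by 5.6 dB

A: overshoot 24 dB → output overshoot 8 dB → GR 16 dB.
B: overshoot 24 dB → output overshoot 2.4 dB → GR 21.6 dB.
Difference: 5.6 dB in favour of B.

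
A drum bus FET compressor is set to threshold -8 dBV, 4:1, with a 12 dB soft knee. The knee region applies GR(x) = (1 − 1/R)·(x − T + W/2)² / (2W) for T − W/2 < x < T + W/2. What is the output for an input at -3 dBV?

-6.78125 dBV

x − T + W/2 = -3 − (-8) + 6 = 11.
GR = (1 − 1/4) × 11² / 24 = 0.75 × 121 / 24 = 3.78125 dB.
Output = -3 − 3.78125 = -6.78125 dBV.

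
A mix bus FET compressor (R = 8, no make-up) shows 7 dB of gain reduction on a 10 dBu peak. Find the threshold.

2 dBu

Gain reduction = 10 − 3 = 7 dB; output overshoot = GR / (R − 1) = 7 / 7 = 1 dB.
Threshold = output − output overshoot = 3 − 1 = 2 dBu.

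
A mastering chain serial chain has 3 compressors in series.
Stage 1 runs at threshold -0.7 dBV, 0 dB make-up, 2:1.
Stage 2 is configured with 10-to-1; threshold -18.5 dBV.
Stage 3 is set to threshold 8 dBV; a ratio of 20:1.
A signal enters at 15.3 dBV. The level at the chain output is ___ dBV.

Stage 1: 16 dB above -0.7 dBV, reduced 2:1 to 8 dB above → 7.3 dBV.
Stage 2: overshoot 25.8 dB → 25.8/10 = 2.58 dB → -15.92 dBV.
Stage 3: -15.92 dBV ≤ 8 dBV, so stage 3 doesn't engage; output -15.92 dBV.

-15.92 dBV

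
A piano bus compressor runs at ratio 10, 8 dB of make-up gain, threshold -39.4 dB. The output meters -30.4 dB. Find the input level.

-29.4 dB

Stripping the +8 dB make-up gives -38.4 dB at the gain stage.
The compressed level sits -38.4 − (-39.4) = 1 dB over threshold.
Before 10:1 compression the overshoot was 1 × 10 = 10 dB, so input = -39.4 + 10 = -29.4 dB.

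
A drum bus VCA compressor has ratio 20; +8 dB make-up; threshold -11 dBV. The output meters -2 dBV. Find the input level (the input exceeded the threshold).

9 dBV

Before make-up, the level was -2 − 8 = -10 dBV.
That's 1 dB above the -11 dBV threshold.
Input overshoot = R × output overshoot = 20 dB → input = -11 + 20 = 9 dBV.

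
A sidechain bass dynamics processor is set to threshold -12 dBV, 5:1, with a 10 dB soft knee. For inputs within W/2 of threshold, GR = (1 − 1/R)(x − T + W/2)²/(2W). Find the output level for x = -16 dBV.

-16.04 dBV

x − T + W/2 = -16 − (-12) + 5 = 1.
GR = (1 − 1/5) × 1² / 20 = 0.8 × 1 / 20 = 0.04 dB.
Output = -16 − 0.04 = -16.04 dBV.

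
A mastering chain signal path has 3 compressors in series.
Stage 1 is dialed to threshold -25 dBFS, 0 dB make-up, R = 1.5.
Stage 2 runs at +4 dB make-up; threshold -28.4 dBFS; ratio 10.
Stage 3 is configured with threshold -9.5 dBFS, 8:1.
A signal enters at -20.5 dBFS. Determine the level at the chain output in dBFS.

Stage 1: overshoot 4.5 dB → 4.5/1.5 = 3 dB → -22 dBFS.
Stage 2: -22 dBFS is 6.4 dB over -28.4 dBFS; at 10:1 that becomes 0.64 dB over, giving -27.76 dBFS; +4 dB make-up → -23.76 dBFS.
Stage 3: below threshold (-23.76 ≤ -9.5); passes unchanged; output -23.76 dBFS.

-23.76 dBFS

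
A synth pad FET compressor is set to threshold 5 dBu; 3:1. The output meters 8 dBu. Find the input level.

Post-compression overshoot = 8 − 5 = 3 dB.
Undo the ratio: input overshoot = 3 × 3 = 9 dB, giving input = 14 dBu.

14 dBu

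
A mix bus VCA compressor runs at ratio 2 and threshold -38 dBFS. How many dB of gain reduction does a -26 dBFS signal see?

-26 dBFS exceeds the threshold by 12 dB.
At 2:1, output sits 12/2 = 6 dB above threshold.
Gain reduction = 12 − 6 = 6 dB.

6 dB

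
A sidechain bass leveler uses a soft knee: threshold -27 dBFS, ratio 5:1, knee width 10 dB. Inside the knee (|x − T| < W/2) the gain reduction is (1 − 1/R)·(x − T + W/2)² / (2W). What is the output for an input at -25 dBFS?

x − T + W/2 = -25 − (-27) + 5 = 7.
GR = (1 − 1/5) × 7² / 20 = 0.8 × 49 / 20 = 1.96 dB.
Output = -25 − 1.96 = -26.96 dBFS.

-26.96 dBFS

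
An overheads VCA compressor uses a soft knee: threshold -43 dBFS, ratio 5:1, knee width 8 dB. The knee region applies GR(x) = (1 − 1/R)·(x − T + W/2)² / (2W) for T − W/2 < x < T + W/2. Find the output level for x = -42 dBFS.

x − T + W/2 = -42 − (-43) + 4 = 5.
GR = (1 − 1/5) × 5² / 16 = 0.8 × 25 / 16 = 1.25 dB.
Output = -42 − 1.25 = -43.25 dBFS.

-43.25 dBFS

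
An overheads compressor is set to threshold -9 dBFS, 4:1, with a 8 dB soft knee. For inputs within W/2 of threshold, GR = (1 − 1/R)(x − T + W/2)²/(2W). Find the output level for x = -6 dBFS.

x − T + W/2 = -6 − (-9) + 4 = 7.
GR = (1 − 1/4) × 7² / 16 = 0.75 × 49 / 16 = 2.296875 dB.
Output = -6 − 2.296875 = -8.296875 dBFS.

-8.296875 dBFS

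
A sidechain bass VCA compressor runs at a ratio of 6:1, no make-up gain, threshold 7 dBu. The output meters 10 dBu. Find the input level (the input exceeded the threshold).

Post-compression overshoot = 10 − 7 = 3 dB.
Before 6:1 compression the overshoot was 3 × 6 = 18 dB, so input = 7 + 18 = 25 dBu.

25 dBu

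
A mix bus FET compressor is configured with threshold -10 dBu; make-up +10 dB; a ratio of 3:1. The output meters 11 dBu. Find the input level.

Before make-up, the level was 11 − 10 = 1 dBu.
Post-compression overshoot = 1 − (-10) = 11 dB.
Before 3:1 compression the overshoot was 11 × 3 = 33 dB, so input = -10 + 33 = 23 dBu.

23 dBu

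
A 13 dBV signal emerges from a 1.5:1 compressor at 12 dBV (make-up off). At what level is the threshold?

Input is 3 dB above T (since output overshoot × R = input overshoot: (12 − T)·1.5 = 13 − T gives T = 10 dBV).
Check: 10 + (13 − 10)/1.5 = 10 + 2 = 12 dBV. ✓

10 dBV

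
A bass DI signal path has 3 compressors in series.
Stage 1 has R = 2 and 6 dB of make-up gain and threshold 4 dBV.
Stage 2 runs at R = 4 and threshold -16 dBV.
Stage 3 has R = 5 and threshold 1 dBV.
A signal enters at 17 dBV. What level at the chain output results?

-7.875 dBV

Stage 1: overshoot 13 dB → 13/2 = 6.5 dB → 10.5 dBV; +6 dB make-up → 16.5 dBV.
Stage 2: 32.5 dB above -16 dBV, reduced 4:1 to 8.125 dB above → -7.875 dBV.
Stage 3: below threshold (-7.875 ≤ 1); passes unchanged; output -7.875 dBV.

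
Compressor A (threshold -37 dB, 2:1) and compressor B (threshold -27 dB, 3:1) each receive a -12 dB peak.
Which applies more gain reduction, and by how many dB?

A: overshoot 25 dB → output overshoot 12.5 dB → GR 12.5 dB.
B: overshoot 15 dB → output overshoot 5 dB → GR 10 dB.
Difference: 2.5 dB in favour of A.

A, by 2.5 dB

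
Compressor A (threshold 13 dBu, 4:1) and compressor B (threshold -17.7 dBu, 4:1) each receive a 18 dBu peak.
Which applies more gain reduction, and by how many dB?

B, by 23.025 dB

A: overshoot 5 dB → output overshoot 1.25 dB → GR 3.75 dB.
B: overshoot 35.7 dB → output overshoot 8.925 dB → GR 26.775 dB.
B reduces 23.025 dB more.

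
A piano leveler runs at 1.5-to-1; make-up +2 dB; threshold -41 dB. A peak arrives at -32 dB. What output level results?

-33 dB

Overshoot: -32 − (-41) = 9 dB.
1.5:1 compression reduces that to 9/1.5 = 6 dB over.
Output = -41 + 6 = -35 dB; make-up adds 2 dB, giving -33 dB.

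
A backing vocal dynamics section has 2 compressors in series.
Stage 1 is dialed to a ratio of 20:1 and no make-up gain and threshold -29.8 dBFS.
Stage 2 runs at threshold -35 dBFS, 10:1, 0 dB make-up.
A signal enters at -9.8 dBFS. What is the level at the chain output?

-34.38 dBFS

Stage 1: 20 dB above -29.8 dBFS, reduced 20:1 to 1 dB above → -28.8 dBFS.
Stage 2: 6.2 dB above -35 dBFS, reduced 10:1 to 0.62 dB above → -34.38 dBFS.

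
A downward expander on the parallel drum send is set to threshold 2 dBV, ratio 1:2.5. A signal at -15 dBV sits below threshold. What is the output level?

Undershoot = 2 − (-15) = 17 dB.
At 1:2.5, that expands to 42.5 dB under threshold.
Output = 2 − 42.5 = -40.5 dBV.

-40.5 dBV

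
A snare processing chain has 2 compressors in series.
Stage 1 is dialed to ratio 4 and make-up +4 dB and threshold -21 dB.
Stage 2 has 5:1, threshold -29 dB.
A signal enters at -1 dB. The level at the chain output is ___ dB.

Stage 1: overshoot 20 dB → 20/4 = 5 dB → -16 dB; +4 dB make-up → -12 dB.
Stage 2: 17 dB above -29 dB, reduced 5:1 to 3.4 dB above → -25.6 dB.

-25.6 dB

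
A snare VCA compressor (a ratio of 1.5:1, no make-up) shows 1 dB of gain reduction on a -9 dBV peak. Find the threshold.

Gain reduction = -9 − (-10) = 1 dB; output overshoot = GR / (R − 1) = 1 / 0.5 = 2 dB.
Threshold = output − output overshoot = -10 − 2 = -12 dBV.

-12 dBV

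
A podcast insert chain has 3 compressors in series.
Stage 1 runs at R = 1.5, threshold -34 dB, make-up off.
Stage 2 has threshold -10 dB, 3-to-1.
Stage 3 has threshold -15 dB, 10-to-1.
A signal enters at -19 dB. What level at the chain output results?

Stage 1: -19 dB is 15 dB over -34 dB; at 1.5:1 that becomes 10 dB over, giving -24 dB.
Stage 2: -24 dB is at or below the -10 dB threshold — no compression; output -24 dB.
Stage 3: below threshold (-24 ≤ -15); passes unchanged; output -24 dB.

-24 dB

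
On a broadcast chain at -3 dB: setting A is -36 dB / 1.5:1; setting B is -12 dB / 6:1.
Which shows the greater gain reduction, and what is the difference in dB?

A: GR = 33 − 33/1.5 = 11 dB.
B: GR = 9 − 9/6 = 7.5 dB.
Difference: 3.5 dB in favour of A.

A, by 3.5 dB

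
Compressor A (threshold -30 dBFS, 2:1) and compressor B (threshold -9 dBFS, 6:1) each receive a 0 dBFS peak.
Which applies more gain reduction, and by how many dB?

A: GR = 30 − 30/2 = 15 dB.
B: GR = 9 − 9/6 = 7.5 dB.
Difference: 7.5 dB in favour of A.

A, by 7.5 dB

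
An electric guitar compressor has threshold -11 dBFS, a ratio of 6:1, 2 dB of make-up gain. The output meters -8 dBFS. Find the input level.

Stripping the +2 dB make-up gives -10 dBFS at the gain stage.
The compressed level sits -10 − (-11) = 1 dB over threshold.
Before 6:1 compression the overshoot was 1 × 6 = 6 dB, so input = -11 + 6 = -5 dBFS.

-5 dBFS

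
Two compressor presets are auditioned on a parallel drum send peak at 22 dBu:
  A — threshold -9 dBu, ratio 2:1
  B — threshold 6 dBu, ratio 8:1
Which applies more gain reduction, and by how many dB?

A, by 1.5 dB

A: 31 dB over, compressed to 15.5 dB over, so 15.5 dB of GR.
B: 16 dB over, compressed to 2 dB over, so 14 dB of GR.
Difference: 1.5 dB in favour of A.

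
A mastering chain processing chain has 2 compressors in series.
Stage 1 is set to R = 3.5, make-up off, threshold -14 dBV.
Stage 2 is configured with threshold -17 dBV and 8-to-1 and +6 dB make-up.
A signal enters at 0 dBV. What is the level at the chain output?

-10.125 dBV

Stage 1: 0 dBV is 14 dB over -14 dBV; at 3.5:1 that becomes 4 dB over, giving -10 dBV.
Stage 2: 7 dB above -17 dBV, reduced 8:1 to 0.875 dB above → -16.125 dBV; +6 dB make-up → -10.125 dBV.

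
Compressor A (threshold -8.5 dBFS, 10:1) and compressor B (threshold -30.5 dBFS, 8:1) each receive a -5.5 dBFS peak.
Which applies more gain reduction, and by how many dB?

A: overshoot 3 dB → output overshoot 0.3 dB → GR 2.7 dB.
B: overshoot 25 dB → output overshoot 3.125 dB → GR 21.875 dB.
B reduces 19.175 dB more.

B, by 19.175 dB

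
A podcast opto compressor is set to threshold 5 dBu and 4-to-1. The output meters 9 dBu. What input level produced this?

21 dBu

The compressed level sits 9 − 5 = 4 dB over threshold.
Undo the ratio: input overshoot = 4 × 4 = 16 dB, giving input = 21 dBu.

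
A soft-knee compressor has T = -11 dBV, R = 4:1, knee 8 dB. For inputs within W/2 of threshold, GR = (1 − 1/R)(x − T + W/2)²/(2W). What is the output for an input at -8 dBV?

x − T + W/2 = -8 − (-11) + 4 = 7.
GR = (1 − 1/4) × 7² / 16 = 0.75 × 49 / 16 = 2.296875 dB.
Output = -8 − 2.296875 = -10.296875 dBV.

-10.296875 dBV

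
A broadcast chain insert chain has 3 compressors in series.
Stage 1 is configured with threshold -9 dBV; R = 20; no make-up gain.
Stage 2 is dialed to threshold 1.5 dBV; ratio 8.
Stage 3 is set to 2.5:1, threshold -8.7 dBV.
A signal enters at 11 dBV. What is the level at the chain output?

-8.42 dBV

Stage 1: 20 dB above -9 dBV, reduced 20:1 to 1 dB above → -8 dBV.
Stage 2: -8 dBV ≤ 1.5 dBV, so stage 2 doesn't engage; output -8 dBV.
Stage 3: -8 dBV is 0.7 dB over -8.7 dBV; at 2.5:1 that becomes 0.28 dB over, giving -8.42 dBV.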